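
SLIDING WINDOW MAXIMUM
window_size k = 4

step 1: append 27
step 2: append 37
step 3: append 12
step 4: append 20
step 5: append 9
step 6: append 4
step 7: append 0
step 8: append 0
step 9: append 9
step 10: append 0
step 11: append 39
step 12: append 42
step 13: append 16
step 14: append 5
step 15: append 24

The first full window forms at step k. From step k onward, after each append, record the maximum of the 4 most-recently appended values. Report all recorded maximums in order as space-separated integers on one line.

Answer: 37 37 20 20 9 9 9 39 42 42 42 42

Derivation:
step 1: append 27 -> window=[27] (not full yet)
step 2: append 37 -> window=[27, 37] (not full yet)
step 3: append 12 -> window=[27, 37, 12] (not full yet)
step 4: append 20 -> window=[27, 37, 12, 20] -> max=37
step 5: append 9 -> window=[37, 12, 20, 9] -> max=37
step 6: append 4 -> window=[12, 20, 9, 4] -> max=20
step 7: append 0 -> window=[20, 9, 4, 0] -> max=20
step 8: append 0 -> window=[9, 4, 0, 0] -> max=9
step 9: append 9 -> window=[4, 0, 0, 9] -> max=9
step 10: append 0 -> window=[0, 0, 9, 0] -> max=9
step 11: append 39 -> window=[0, 9, 0, 39] -> max=39
step 12: append 42 -> window=[9, 0, 39, 42] -> max=42
step 13: append 16 -> window=[0, 39, 42, 16] -> max=42
step 14: append 5 -> window=[39, 42, 16, 5] -> max=42
step 15: append 24 -> window=[42, 16, 5, 24] -> max=42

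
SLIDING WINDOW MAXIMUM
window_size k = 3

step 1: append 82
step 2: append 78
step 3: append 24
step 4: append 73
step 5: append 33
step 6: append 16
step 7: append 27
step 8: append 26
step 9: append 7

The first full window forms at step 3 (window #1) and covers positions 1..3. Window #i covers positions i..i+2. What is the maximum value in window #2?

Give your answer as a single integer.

step 1: append 82 -> window=[82] (not full yet)
step 2: append 78 -> window=[82, 78] (not full yet)
step 3: append 24 -> window=[82, 78, 24] -> max=82
step 4: append 73 -> window=[78, 24, 73] -> max=78
Window #2 max = 78

Answer: 78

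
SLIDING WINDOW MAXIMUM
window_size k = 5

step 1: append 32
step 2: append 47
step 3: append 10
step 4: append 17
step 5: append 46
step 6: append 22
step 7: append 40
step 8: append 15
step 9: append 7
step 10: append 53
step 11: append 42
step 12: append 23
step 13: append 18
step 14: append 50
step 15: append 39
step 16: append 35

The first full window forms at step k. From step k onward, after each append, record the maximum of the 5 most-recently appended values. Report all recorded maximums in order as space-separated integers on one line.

Answer: 47 47 46 46 46 53 53 53 53 53 50 50

Derivation:
step 1: append 32 -> window=[32] (not full yet)
step 2: append 47 -> window=[32, 47] (not full yet)
step 3: append 10 -> window=[32, 47, 10] (not full yet)
step 4: append 17 -> window=[32, 47, 10, 17] (not full yet)
step 5: append 46 -> window=[32, 47, 10, 17, 46] -> max=47
step 6: append 22 -> window=[47, 10, 17, 46, 22] -> max=47
step 7: append 40 -> window=[10, 17, 46, 22, 40] -> max=46
step 8: append 15 -> window=[17, 46, 22, 40, 15] -> max=46
step 9: append 7 -> window=[46, 22, 40, 15, 7] -> max=46
step 10: append 53 -> window=[22, 40, 15, 7, 53] -> max=53
step 11: append 42 -> window=[40, 15, 7, 53, 42] -> max=53
step 12: append 23 -> window=[15, 7, 53, 42, 23] -> max=53
step 13: append 18 -> window=[7, 53, 42, 23, 18] -> max=53
step 14: append 50 -> window=[53, 42, 23, 18, 50] -> max=53
step 15: append 39 -> window=[42, 23, 18, 50, 39] -> max=50
step 16: append 35 -> window=[23, 18, 50, 39, 35] -> max=50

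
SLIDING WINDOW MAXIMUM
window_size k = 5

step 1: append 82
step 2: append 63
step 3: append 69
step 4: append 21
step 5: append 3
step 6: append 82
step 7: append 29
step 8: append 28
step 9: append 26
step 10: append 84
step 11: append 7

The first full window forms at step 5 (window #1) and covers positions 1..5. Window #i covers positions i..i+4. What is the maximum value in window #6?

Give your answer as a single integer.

step 1: append 82 -> window=[82] (not full yet)
step 2: append 63 -> window=[82, 63] (not full yet)
step 3: append 69 -> window=[82, 63, 69] (not full yet)
step 4: append 21 -> window=[82, 63, 69, 21] (not full yet)
step 5: append 3 -> window=[82, 63, 69, 21, 3] -> max=82
step 6: append 82 -> window=[63, 69, 21, 3, 82] -> max=82
step 7: append 29 -> window=[69, 21, 3, 82, 29] -> max=82
step 8: append 28 -> window=[21, 3, 82, 29, 28] -> max=82
step 9: append 26 -> window=[3, 82, 29, 28, 26] -> max=82
step 10: append 84 -> window=[82, 29, 28, 26, 84] -> max=84
Window #6 max = 84

Answer: 84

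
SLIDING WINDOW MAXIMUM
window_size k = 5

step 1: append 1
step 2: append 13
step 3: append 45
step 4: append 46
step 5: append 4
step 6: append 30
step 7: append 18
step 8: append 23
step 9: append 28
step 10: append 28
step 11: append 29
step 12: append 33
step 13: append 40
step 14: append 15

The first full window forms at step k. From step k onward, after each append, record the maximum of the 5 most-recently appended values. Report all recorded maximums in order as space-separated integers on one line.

step 1: append 1 -> window=[1] (not full yet)
step 2: append 13 -> window=[1, 13] (not full yet)
step 3: append 45 -> window=[1, 13, 45] (not full yet)
step 4: append 46 -> window=[1, 13, 45, 46] (not full yet)
step 5: append 4 -> window=[1, 13, 45, 46, 4] -> max=46
step 6: append 30 -> window=[13, 45, 46, 4, 30] -> max=46
step 7: append 18 -> window=[45, 46, 4, 30, 18] -> max=46
step 8: append 23 -> window=[46, 4, 30, 18, 23] -> max=46
step 9: append 28 -> window=[4, 30, 18, 23, 28] -> max=30
step 10: append 28 -> window=[30, 18, 23, 28, 28] -> max=30
step 11: append 29 -> window=[18, 23, 28, 28, 29] -> max=29
step 12: append 33 -> window=[23, 28, 28, 29, 33] -> max=33
step 13: append 40 -> window=[28, 28, 29, 33, 40] -> max=40
step 14: append 15 -> window=[28, 29, 33, 40, 15] -> max=40

Answer: 46 46 46 46 30 30 29 33 40 40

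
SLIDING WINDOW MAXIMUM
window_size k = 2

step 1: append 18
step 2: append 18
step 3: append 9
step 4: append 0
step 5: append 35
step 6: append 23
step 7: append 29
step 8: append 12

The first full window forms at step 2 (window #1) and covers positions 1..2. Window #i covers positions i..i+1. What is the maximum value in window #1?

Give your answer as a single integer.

Answer: 18

Derivation:
step 1: append 18 -> window=[18] (not full yet)
step 2: append 18 -> window=[18, 18] -> max=18
Window #1 max = 18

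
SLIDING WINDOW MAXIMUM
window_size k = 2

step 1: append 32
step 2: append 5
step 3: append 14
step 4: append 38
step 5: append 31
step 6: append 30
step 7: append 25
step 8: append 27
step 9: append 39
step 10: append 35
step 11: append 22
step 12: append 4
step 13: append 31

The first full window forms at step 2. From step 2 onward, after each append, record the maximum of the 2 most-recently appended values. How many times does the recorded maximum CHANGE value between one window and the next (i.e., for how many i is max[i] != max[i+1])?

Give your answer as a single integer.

Answer: 9

Derivation:
step 1: append 32 -> window=[32] (not full yet)
step 2: append 5 -> window=[32, 5] -> max=32
step 3: append 14 -> window=[5, 14] -> max=14
step 4: append 38 -> window=[14, 38] -> max=38
step 5: append 31 -> window=[38, 31] -> max=38
step 6: append 30 -> window=[31, 30] -> max=31
step 7: append 25 -> window=[30, 25] -> max=30
step 8: append 27 -> window=[25, 27] -> max=27
step 9: append 39 -> window=[27, 39] -> max=39
step 10: append 35 -> window=[39, 35] -> max=39
step 11: append 22 -> window=[35, 22] -> max=35
step 12: append 4 -> window=[22, 4] -> max=22
step 13: append 31 -> window=[4, 31] -> max=31
Recorded maximums: 32 14 38 38 31 30 27 39 39 35 22 31
Changes between consecutive maximums: 9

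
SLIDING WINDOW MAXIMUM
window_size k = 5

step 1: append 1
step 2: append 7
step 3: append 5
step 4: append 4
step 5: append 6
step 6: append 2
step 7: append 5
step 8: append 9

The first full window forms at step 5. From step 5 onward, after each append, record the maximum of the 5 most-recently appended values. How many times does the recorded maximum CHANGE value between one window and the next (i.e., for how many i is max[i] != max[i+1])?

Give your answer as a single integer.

step 1: append 1 -> window=[1] (not full yet)
step 2: append 7 -> window=[1, 7] (not full yet)
step 3: append 5 -> window=[1, 7, 5] (not full yet)
step 4: append 4 -> window=[1, 7, 5, 4] (not full yet)
step 5: append 6 -> window=[1, 7, 5, 4, 6] -> max=7
step 6: append 2 -> window=[7, 5, 4, 6, 2] -> max=7
step 7: append 5 -> window=[5, 4, 6, 2, 5] -> max=6
step 8: append 9 -> window=[4, 6, 2, 5, 9] -> max=9
Recorded maximums: 7 7 6 9
Changes between consecutive maximums: 2

Answer: 2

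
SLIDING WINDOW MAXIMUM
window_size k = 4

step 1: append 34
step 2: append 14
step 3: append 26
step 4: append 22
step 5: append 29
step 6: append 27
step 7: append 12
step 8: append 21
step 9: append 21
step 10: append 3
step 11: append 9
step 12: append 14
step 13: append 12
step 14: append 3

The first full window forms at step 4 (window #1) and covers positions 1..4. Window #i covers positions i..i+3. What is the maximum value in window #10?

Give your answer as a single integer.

step 1: append 34 -> window=[34] (not full yet)
step 2: append 14 -> window=[34, 14] (not full yet)
step 3: append 26 -> window=[34, 14, 26] (not full yet)
step 4: append 22 -> window=[34, 14, 26, 22] -> max=34
step 5: append 29 -> window=[14, 26, 22, 29] -> max=29
step 6: append 27 -> window=[26, 22, 29, 27] -> max=29
step 7: append 12 -> window=[22, 29, 27, 12] -> max=29
step 8: append 21 -> window=[29, 27, 12, 21] -> max=29
step 9: append 21 -> window=[27, 12, 21, 21] -> max=27
step 10: append 3 -> window=[12, 21, 21, 3] -> max=21
step 11: append 9 -> window=[21, 21, 3, 9] -> max=21
step 12: append 14 -> window=[21, 3, 9, 14] -> max=21
step 13: append 12 -> window=[3, 9, 14, 12] -> max=14
Window #10 max = 14

Answer: 14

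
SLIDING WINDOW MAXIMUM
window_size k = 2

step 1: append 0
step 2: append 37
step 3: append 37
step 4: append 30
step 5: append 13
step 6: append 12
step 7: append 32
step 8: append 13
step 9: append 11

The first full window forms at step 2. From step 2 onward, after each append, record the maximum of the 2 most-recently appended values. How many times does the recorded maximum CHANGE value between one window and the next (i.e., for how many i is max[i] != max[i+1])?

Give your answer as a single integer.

step 1: append 0 -> window=[0] (not full yet)
step 2: append 37 -> window=[0, 37] -> max=37
step 3: append 37 -> window=[37, 37] -> max=37
step 4: append 30 -> window=[37, 30] -> max=37
step 5: append 13 -> window=[30, 13] -> max=30
step 6: append 12 -> window=[13, 12] -> max=13
step 7: append 32 -> window=[12, 32] -> max=32
step 8: append 13 -> window=[32, 13] -> max=32
step 9: append 11 -> window=[13, 11] -> max=13
Recorded maximums: 37 37 37 30 13 32 32 13
Changes between consecutive maximums: 4

Answer: 4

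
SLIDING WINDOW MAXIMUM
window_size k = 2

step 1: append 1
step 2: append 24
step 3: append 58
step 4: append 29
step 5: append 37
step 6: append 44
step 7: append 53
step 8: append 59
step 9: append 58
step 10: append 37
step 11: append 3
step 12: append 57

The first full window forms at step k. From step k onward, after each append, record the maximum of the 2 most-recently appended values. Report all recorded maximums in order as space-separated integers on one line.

step 1: append 1 -> window=[1] (not full yet)
step 2: append 24 -> window=[1, 24] -> max=24
step 3: append 58 -> window=[24, 58] -> max=58
step 4: append 29 -> window=[58, 29] -> max=58
step 5: append 37 -> window=[29, 37] -> max=37
step 6: append 44 -> window=[37, 44] -> max=44
step 7: append 53 -> window=[44, 53] -> max=53
step 8: append 59 -> window=[53, 59] -> max=59
step 9: append 58 -> window=[59, 58] -> max=59
step 10: append 37 -> window=[58, 37] -> max=58
step 11: append 3 -> window=[37, 3] -> max=37
step 12: append 57 -> window=[3, 57] -> max=57

Answer: 24 58 58 37 44 53 59 59 58 37 57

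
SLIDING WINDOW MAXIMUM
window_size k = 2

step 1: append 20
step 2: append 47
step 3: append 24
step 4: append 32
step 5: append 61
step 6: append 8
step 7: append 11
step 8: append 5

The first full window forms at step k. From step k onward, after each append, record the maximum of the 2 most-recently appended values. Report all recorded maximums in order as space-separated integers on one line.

Answer: 47 47 32 61 61 11 11

Derivation:
step 1: append 20 -> window=[20] (not full yet)
step 2: append 47 -> window=[20, 47] -> max=47
step 3: append 24 -> window=[47, 24] -> max=47
step 4: append 32 -> window=[24, 32] -> max=32
step 5: append 61 -> window=[32, 61] -> max=61
step 6: append 8 -> window=[61, 8] -> max=61
step 7: append 11 -> window=[8, 11] -> max=11
step 8: append 5 -> window=[11, 5] -> max=11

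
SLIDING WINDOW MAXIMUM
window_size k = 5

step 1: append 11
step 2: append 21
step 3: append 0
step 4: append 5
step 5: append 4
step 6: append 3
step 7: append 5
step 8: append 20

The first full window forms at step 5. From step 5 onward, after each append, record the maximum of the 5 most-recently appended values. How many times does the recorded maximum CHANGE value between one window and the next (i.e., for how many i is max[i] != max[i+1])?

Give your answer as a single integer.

Answer: 2

Derivation:
step 1: append 11 -> window=[11] (not full yet)
step 2: append 21 -> window=[11, 21] (not full yet)
step 3: append 0 -> window=[11, 21, 0] (not full yet)
step 4: append 5 -> window=[11, 21, 0, 5] (not full yet)
step 5: append 4 -> window=[11, 21, 0, 5, 4] -> max=21
step 6: append 3 -> window=[21, 0, 5, 4, 3] -> max=21
step 7: append 5 -> window=[0, 5, 4, 3, 5] -> max=5
step 8: append 20 -> window=[5, 4, 3, 5, 20] -> max=20
Recorded maximums: 21 21 5 20
Changes between consecutive maximums: 2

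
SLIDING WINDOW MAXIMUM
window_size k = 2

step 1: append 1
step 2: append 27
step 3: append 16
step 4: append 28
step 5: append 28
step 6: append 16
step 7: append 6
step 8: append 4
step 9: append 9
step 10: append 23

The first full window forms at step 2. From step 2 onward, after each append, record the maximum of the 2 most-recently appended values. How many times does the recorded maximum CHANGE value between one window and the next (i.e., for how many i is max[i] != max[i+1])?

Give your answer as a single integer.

Answer: 5

Derivation:
step 1: append 1 -> window=[1] (not full yet)
step 2: append 27 -> window=[1, 27] -> max=27
step 3: append 16 -> window=[27, 16] -> max=27
step 4: append 28 -> window=[16, 28] -> max=28
step 5: append 28 -> window=[28, 28] -> max=28
step 6: append 16 -> window=[28, 16] -> max=28
step 7: append 6 -> window=[16, 6] -> max=16
step 8: append 4 -> window=[6, 4] -> max=6
step 9: append 9 -> window=[4, 9] -> max=9
step 10: append 23 -> window=[9, 23] -> max=23
Recorded maximums: 27 27 28 28 28 16 6 9 23
Changes between consecutive maximums: 5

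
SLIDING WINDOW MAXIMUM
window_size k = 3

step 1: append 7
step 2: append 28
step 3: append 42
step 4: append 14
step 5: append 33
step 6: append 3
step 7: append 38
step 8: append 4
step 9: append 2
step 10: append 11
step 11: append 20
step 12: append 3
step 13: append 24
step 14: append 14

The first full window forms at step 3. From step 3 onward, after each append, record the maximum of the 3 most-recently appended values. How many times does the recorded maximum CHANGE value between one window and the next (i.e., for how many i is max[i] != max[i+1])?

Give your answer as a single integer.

step 1: append 7 -> window=[7] (not full yet)
step 2: append 28 -> window=[7, 28] (not full yet)
step 3: append 42 -> window=[7, 28, 42] -> max=42
step 4: append 14 -> window=[28, 42, 14] -> max=42
step 5: append 33 -> window=[42, 14, 33] -> max=42
step 6: append 3 -> window=[14, 33, 3] -> max=33
step 7: append 38 -> window=[33, 3, 38] -> max=38
step 8: append 4 -> window=[3, 38, 4] -> max=38
step 9: append 2 -> window=[38, 4, 2] -> max=38
step 10: append 11 -> window=[4, 2, 11] -> max=11
step 11: append 20 -> window=[2, 11, 20] -> max=20
step 12: append 3 -> window=[11, 20, 3] -> max=20
step 13: append 24 -> window=[20, 3, 24] -> max=24
step 14: append 14 -> window=[3, 24, 14] -> max=24
Recorded maximums: 42 42 42 33 38 38 38 11 20 20 24 24
Changes between consecutive maximums: 5

Answer: 5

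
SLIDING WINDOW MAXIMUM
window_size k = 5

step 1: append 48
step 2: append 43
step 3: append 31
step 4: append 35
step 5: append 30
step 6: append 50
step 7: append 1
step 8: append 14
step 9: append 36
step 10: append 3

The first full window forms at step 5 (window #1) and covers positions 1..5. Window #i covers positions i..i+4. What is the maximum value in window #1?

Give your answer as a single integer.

step 1: append 48 -> window=[48] (not full yet)
step 2: append 43 -> window=[48, 43] (not full yet)
step 3: append 31 -> window=[48, 43, 31] (not full yet)
step 4: append 35 -> window=[48, 43, 31, 35] (not full yet)
step 5: append 30 -> window=[48, 43, 31, 35, 30] -> max=48
Window #1 max = 48

Answer: 48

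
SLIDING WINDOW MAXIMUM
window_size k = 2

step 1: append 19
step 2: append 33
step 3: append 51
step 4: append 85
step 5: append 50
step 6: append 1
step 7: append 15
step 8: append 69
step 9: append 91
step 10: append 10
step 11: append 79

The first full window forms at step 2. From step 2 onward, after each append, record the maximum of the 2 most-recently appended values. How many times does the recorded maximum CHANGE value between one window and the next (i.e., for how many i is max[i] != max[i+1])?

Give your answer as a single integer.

step 1: append 19 -> window=[19] (not full yet)
step 2: append 33 -> window=[19, 33] -> max=33
step 3: append 51 -> window=[33, 51] -> max=51
step 4: append 85 -> window=[51, 85] -> max=85
step 5: append 50 -> window=[85, 50] -> max=85
step 6: append 1 -> window=[50, 1] -> max=50
step 7: append 15 -> window=[1, 15] -> max=15
step 8: append 69 -> window=[15, 69] -> max=69
step 9: append 91 -> window=[69, 91] -> max=91
step 10: append 10 -> window=[91, 10] -> max=91
step 11: append 79 -> window=[10, 79] -> max=79
Recorded maximums: 33 51 85 85 50 15 69 91 91 79
Changes between consecutive maximums: 7

Answer: 7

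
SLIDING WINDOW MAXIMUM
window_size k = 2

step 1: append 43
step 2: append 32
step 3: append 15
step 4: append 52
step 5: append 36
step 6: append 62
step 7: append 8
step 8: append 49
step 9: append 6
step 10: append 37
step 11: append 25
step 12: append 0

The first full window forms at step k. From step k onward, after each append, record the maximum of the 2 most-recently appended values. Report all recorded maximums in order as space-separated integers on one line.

Answer: 43 32 52 52 62 62 49 49 37 37 25

Derivation:
step 1: append 43 -> window=[43] (not full yet)
step 2: append 32 -> window=[43, 32] -> max=43
step 3: append 15 -> window=[32, 15] -> max=32
step 4: append 52 -> window=[15, 52] -> max=52
step 5: append 36 -> window=[52, 36] -> max=52
step 6: append 62 -> window=[36, 62] -> max=62
step 7: append 8 -> window=[62, 8] -> max=62
step 8: append 49 -> window=[8, 49] -> max=49
step 9: append 6 -> window=[49, 6] -> max=49
step 10: append 37 -> window=[6, 37] -> max=37
step 11: append 25 -> window=[37, 25] -> max=37
step 12: append 0 -> window=[25, 0] -> max=25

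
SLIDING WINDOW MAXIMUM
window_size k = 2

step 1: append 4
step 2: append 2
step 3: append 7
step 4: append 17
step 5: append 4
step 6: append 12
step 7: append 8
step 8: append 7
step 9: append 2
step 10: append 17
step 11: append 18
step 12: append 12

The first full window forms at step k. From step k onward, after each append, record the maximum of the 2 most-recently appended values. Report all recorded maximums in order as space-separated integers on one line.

Answer: 4 7 17 17 12 12 8 7 17 18 18

Derivation:
step 1: append 4 -> window=[4] (not full yet)
step 2: append 2 -> window=[4, 2] -> max=4
step 3: append 7 -> window=[2, 7] -> max=7
step 4: append 17 -> window=[7, 17] -> max=17
step 5: append 4 -> window=[17, 4] -> max=17
step 6: append 12 -> window=[4, 12] -> max=12
step 7: append 8 -> window=[12, 8] -> max=12
step 8: append 7 -> window=[8, 7] -> max=8
step 9: append 2 -> window=[7, 2] -> max=7
step 10: append 17 -> window=[2, 17] -> max=17
step 11: append 18 -> window=[17, 18] -> max=18
step 12: append 12 -> window=[18, 12] -> max=18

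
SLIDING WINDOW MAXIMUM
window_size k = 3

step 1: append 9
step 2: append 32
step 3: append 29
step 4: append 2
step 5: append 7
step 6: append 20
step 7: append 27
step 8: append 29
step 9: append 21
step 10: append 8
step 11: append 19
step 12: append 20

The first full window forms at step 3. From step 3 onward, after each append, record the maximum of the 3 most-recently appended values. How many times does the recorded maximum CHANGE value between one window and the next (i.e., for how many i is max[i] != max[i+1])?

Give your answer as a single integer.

Answer: 6

Derivation:
step 1: append 9 -> window=[9] (not full yet)
step 2: append 32 -> window=[9, 32] (not full yet)
step 3: append 29 -> window=[9, 32, 29] -> max=32
step 4: append 2 -> window=[32, 29, 2] -> max=32
step 5: append 7 -> window=[29, 2, 7] -> max=29
step 6: append 20 -> window=[2, 7, 20] -> max=20
step 7: append 27 -> window=[7, 20, 27] -> max=27
step 8: append 29 -> window=[20, 27, 29] -> max=29
step 9: append 21 -> window=[27, 29, 21] -> max=29
step 10: append 8 -> window=[29, 21, 8] -> max=29
step 11: append 19 -> window=[21, 8, 19] -> max=21
step 12: append 20 -> window=[8, 19, 20] -> max=20
Recorded maximums: 32 32 29 20 27 29 29 29 21 20
Changes between consecutive maximums: 6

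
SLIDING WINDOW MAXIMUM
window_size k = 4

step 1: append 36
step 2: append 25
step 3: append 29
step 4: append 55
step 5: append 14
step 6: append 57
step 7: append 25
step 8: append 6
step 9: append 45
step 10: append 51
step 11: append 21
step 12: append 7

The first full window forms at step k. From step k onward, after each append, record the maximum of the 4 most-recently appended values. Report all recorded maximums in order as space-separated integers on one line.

Answer: 55 55 57 57 57 57 51 51 51

Derivation:
step 1: append 36 -> window=[36] (not full yet)
step 2: append 25 -> window=[36, 25] (not full yet)
step 3: append 29 -> window=[36, 25, 29] (not full yet)
step 4: append 55 -> window=[36, 25, 29, 55] -> max=55
step 5: append 14 -> window=[25, 29, 55, 14] -> max=55
step 6: append 57 -> window=[29, 55, 14, 57] -> max=57
step 7: append 25 -> window=[55, 14, 57, 25] -> max=57
step 8: append 6 -> window=[14, 57, 25, 6] -> max=57
step 9: append 45 -> window=[57, 25, 6, 45] -> max=57
step 10: append 51 -> window=[25, 6, 45, 51] -> max=51
step 11: append 21 -> window=[6, 45, 51, 21] -> max=51
step 12: append 7 -> window=[45, 51, 21, 7] -> max=51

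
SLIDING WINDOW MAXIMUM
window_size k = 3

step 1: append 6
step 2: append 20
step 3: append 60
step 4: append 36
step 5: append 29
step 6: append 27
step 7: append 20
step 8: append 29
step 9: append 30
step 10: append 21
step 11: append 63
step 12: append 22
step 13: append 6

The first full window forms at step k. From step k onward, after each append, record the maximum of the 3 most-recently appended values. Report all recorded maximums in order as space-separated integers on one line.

step 1: append 6 -> window=[6] (not full yet)
step 2: append 20 -> window=[6, 20] (not full yet)
step 3: append 60 -> window=[6, 20, 60] -> max=60
step 4: append 36 -> window=[20, 60, 36] -> max=60
step 5: append 29 -> window=[60, 36, 29] -> max=60
step 6: append 27 -> window=[36, 29, 27] -> max=36
step 7: append 20 -> window=[29, 27, 20] -> max=29
step 8: append 29 -> window=[27, 20, 29] -> max=29
step 9: append 30 -> window=[20, 29, 30] -> max=30
step 10: append 21 -> window=[29, 30, 21] -> max=30
step 11: append 63 -> window=[30, 21, 63] -> max=63
step 12: append 22 -> window=[21, 63, 22] -> max=63
step 13: append 6 -> window=[63, 22, 6] -> max=63

Answer: 60 60 60 36 29 29 30 30 63 63 63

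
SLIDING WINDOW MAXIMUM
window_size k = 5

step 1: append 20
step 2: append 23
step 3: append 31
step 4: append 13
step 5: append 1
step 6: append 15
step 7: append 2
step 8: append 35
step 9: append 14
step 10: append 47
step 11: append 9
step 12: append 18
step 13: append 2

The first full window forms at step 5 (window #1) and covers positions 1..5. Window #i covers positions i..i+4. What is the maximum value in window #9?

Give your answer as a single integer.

step 1: append 20 -> window=[20] (not full yet)
step 2: append 23 -> window=[20, 23] (not full yet)
step 3: append 31 -> window=[20, 23, 31] (not full yet)
step 4: append 13 -> window=[20, 23, 31, 13] (not full yet)
step 5: append 1 -> window=[20, 23, 31, 13, 1] -> max=31
step 6: append 15 -> window=[23, 31, 13, 1, 15] -> max=31
step 7: append 2 -> window=[31, 13, 1, 15, 2] -> max=31
step 8: append 35 -> window=[13, 1, 15, 2, 35] -> max=35
step 9: append 14 -> window=[1, 15, 2, 35, 14] -> max=35
step 10: append 47 -> window=[15, 2, 35, 14, 47] -> max=47
step 11: append 9 -> window=[2, 35, 14, 47, 9] -> max=47
step 12: append 18 -> window=[35, 14, 47, 9, 18] -> max=47
step 13: append 2 -> window=[14, 47, 9, 18, 2] -> max=47
Window #9 max = 47

Answer: 47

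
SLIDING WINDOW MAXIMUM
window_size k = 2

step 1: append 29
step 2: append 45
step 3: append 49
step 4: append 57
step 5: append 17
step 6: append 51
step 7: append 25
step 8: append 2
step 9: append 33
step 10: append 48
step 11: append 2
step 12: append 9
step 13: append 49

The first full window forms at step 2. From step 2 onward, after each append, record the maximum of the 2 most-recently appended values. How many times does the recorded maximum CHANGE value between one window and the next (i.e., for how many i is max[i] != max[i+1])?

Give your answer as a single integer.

step 1: append 29 -> window=[29] (not full yet)
step 2: append 45 -> window=[29, 45] -> max=45
step 3: append 49 -> window=[45, 49] -> max=49
step 4: append 57 -> window=[49, 57] -> max=57
step 5: append 17 -> window=[57, 17] -> max=57
step 6: append 51 -> window=[17, 51] -> max=51
step 7: append 25 -> window=[51, 25] -> max=51
step 8: append 2 -> window=[25, 2] -> max=25
step 9: append 33 -> window=[2, 33] -> max=33
step 10: append 48 -> window=[33, 48] -> max=48
step 11: append 2 -> window=[48, 2] -> max=48
step 12: append 9 -> window=[2, 9] -> max=9
step 13: append 49 -> window=[9, 49] -> max=49
Recorded maximums: 45 49 57 57 51 51 25 33 48 48 9 49
Changes between consecutive maximums: 8

Answer: 8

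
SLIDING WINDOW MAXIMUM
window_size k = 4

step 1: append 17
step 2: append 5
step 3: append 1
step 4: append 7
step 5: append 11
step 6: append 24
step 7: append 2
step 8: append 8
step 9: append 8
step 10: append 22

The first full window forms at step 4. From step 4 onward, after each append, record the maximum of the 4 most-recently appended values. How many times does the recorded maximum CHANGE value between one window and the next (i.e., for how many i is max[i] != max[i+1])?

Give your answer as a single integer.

Answer: 3

Derivation:
step 1: append 17 -> window=[17] (not full yet)
step 2: append 5 -> window=[17, 5] (not full yet)
step 3: append 1 -> window=[17, 5, 1] (not full yet)
step 4: append 7 -> window=[17, 5, 1, 7] -> max=17
step 5: append 11 -> window=[5, 1, 7, 11] -> max=11
step 6: append 24 -> window=[1, 7, 11, 24] -> max=24
step 7: append 2 -> window=[7, 11, 24, 2] -> max=24
step 8: append 8 -> window=[11, 24, 2, 8] -> max=24
step 9: append 8 -> window=[24, 2, 8, 8] -> max=24
step 10: append 22 -> window=[2, 8, 8, 22] -> max=22
Recorded maximums: 17 11 24 24 24 24 22
Changes between consecutive maximums: 3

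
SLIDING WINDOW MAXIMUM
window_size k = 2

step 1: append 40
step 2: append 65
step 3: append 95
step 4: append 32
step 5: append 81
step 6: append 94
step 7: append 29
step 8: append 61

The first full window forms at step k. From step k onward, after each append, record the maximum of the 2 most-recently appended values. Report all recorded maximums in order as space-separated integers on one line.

Answer: 65 95 95 81 94 94 61

Derivation:
step 1: append 40 -> window=[40] (not full yet)
step 2: append 65 -> window=[40, 65] -> max=65
step 3: append 95 -> window=[65, 95] -> max=95
step 4: append 32 -> window=[95, 32] -> max=95
step 5: append 81 -> window=[32, 81] -> max=81
step 6: append 94 -> window=[81, 94] -> max=94
step 7: append 29 -> window=[94, 29] -> max=94
step 8: append 61 -> window=[29, 61] -> max=61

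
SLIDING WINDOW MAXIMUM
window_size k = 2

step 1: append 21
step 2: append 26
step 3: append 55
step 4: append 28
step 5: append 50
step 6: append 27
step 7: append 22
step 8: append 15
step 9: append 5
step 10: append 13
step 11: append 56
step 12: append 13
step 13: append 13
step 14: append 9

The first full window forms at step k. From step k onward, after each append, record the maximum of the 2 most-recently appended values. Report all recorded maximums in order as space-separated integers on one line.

Answer: 26 55 55 50 50 27 22 15 13 56 56 13 13

Derivation:
step 1: append 21 -> window=[21] (not full yet)
step 2: append 26 -> window=[21, 26] -> max=26
step 3: append 55 -> window=[26, 55] -> max=55
step 4: append 28 -> window=[55, 28] -> max=55
step 5: append 50 -> window=[28, 50] -> max=50
step 6: append 27 -> window=[50, 27] -> max=50
step 7: append 22 -> window=[27, 22] -> max=27
step 8: append 15 -> window=[22, 15] -> max=22
step 9: append 5 -> window=[15, 5] -> max=15
step 10: append 13 -> window=[5, 13] -> max=13
step 11: append 56 -> window=[13, 56] -> max=56
step 12: append 13 -> window=[56, 13] -> max=56
step 13: append 13 -> window=[13, 13] -> max=13
step 14: append 9 -> window=[13, 9] -> max=13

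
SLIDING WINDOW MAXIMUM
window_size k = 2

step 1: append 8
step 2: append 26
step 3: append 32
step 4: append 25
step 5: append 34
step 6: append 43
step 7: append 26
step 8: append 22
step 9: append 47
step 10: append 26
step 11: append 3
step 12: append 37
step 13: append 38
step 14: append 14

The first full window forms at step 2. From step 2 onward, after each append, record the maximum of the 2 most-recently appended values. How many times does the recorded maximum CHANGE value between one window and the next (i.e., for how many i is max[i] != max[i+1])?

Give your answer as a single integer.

step 1: append 8 -> window=[8] (not full yet)
step 2: append 26 -> window=[8, 26] -> max=26
step 3: append 32 -> window=[26, 32] -> max=32
step 4: append 25 -> window=[32, 25] -> max=32
step 5: append 34 -> window=[25, 34] -> max=34
step 6: append 43 -> window=[34, 43] -> max=43
step 7: append 26 -> window=[43, 26] -> max=43
step 8: append 22 -> window=[26, 22] -> max=26
step 9: append 47 -> window=[22, 47] -> max=47
step 10: append 26 -> window=[47, 26] -> max=47
step 11: append 3 -> window=[26, 3] -> max=26
step 12: append 37 -> window=[3, 37] -> max=37
step 13: append 38 -> window=[37, 38] -> max=38
step 14: append 14 -> window=[38, 14] -> max=38
Recorded maximums: 26 32 32 34 43 43 26 47 47 26 37 38 38
Changes between consecutive maximums: 8

Answer: 8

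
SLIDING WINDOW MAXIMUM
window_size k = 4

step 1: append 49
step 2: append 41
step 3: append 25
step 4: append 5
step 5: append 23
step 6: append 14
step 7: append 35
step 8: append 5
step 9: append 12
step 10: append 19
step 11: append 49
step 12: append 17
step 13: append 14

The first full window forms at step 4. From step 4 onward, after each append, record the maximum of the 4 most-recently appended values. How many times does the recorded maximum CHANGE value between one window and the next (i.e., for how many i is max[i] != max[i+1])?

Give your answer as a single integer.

step 1: append 49 -> window=[49] (not full yet)
step 2: append 41 -> window=[49, 41] (not full yet)
step 3: append 25 -> window=[49, 41, 25] (not full yet)
step 4: append 5 -> window=[49, 41, 25, 5] -> max=49
step 5: append 23 -> window=[41, 25, 5, 23] -> max=41
step 6: append 14 -> window=[25, 5, 23, 14] -> max=25
step 7: append 35 -> window=[5, 23, 14, 35] -> max=35
step 8: append 5 -> window=[23, 14, 35, 5] -> max=35
step 9: append 12 -> window=[14, 35, 5, 12] -> max=35
step 10: append 19 -> window=[35, 5, 12, 19] -> max=35
step 11: append 49 -> window=[5, 12, 19, 49] -> max=49
step 12: append 17 -> window=[12, 19, 49, 17] -> max=49
step 13: append 14 -> window=[19, 49, 17, 14] -> max=49
Recorded maximums: 49 41 25 35 35 35 35 49 49 49
Changes between consecutive maximums: 4

Answer: 4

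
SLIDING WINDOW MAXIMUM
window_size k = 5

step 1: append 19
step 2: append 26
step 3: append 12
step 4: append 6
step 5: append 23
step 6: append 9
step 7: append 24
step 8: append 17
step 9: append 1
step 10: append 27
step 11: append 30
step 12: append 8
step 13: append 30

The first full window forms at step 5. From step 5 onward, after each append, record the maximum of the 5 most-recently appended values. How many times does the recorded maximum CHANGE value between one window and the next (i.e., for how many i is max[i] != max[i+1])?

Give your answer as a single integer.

step 1: append 19 -> window=[19] (not full yet)
step 2: append 26 -> window=[19, 26] (not full yet)
step 3: append 12 -> window=[19, 26, 12] (not full yet)
step 4: append 6 -> window=[19, 26, 12, 6] (not full yet)
step 5: append 23 -> window=[19, 26, 12, 6, 23] -> max=26
step 6: append 9 -> window=[26, 12, 6, 23, 9] -> max=26
step 7: append 24 -> window=[12, 6, 23, 9, 24] -> max=24
step 8: append 17 -> window=[6, 23, 9, 24, 17] -> max=24
step 9: append 1 -> window=[23, 9, 24, 17, 1] -> max=24
step 10: append 27 -> window=[9, 24, 17, 1, 27] -> max=27
step 11: append 30 -> window=[24, 17, 1, 27, 30] -> max=30
step 12: append 8 -> window=[17, 1, 27, 30, 8] -> max=30
step 13: append 30 -> window=[1, 27, 30, 8, 30] -> max=30
Recorded maximums: 26 26 24 24 24 27 30 30 30
Changes between consecutive maximums: 3

Answer: 3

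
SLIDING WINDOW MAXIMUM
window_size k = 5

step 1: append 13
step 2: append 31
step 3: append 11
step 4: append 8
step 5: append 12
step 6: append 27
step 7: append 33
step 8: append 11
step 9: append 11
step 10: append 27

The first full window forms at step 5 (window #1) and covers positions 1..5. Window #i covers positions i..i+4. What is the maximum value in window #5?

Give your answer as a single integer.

Answer: 33

Derivation:
step 1: append 13 -> window=[13] (not full yet)
step 2: append 31 -> window=[13, 31] (not full yet)
step 3: append 11 -> window=[13, 31, 11] (not full yet)
step 4: append 8 -> window=[13, 31, 11, 8] (not full yet)
step 5: append 12 -> window=[13, 31, 11, 8, 12] -> max=31
step 6: append 27 -> window=[31, 11, 8, 12, 27] -> max=31
step 7: append 33 -> window=[11, 8, 12, 27, 33] -> max=33
step 8: append 11 -> window=[8, 12, 27, 33, 11] -> max=33
step 9: append 11 -> window=[12, 27, 33, 11, 11] -> max=33
Window #5 max = 33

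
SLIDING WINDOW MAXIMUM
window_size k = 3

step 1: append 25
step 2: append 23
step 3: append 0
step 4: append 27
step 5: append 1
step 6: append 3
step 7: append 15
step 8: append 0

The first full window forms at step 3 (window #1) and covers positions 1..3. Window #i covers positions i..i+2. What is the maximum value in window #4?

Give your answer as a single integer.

Answer: 27

Derivation:
step 1: append 25 -> window=[25] (not full yet)
step 2: append 23 -> window=[25, 23] (not full yet)
step 3: append 0 -> window=[25, 23, 0] -> max=25
step 4: append 27 -> window=[23, 0, 27] -> max=27
step 5: append 1 -> window=[0, 27, 1] -> max=27
step 6: append 3 -> window=[27, 1, 3] -> max=27
Window #4 max = 27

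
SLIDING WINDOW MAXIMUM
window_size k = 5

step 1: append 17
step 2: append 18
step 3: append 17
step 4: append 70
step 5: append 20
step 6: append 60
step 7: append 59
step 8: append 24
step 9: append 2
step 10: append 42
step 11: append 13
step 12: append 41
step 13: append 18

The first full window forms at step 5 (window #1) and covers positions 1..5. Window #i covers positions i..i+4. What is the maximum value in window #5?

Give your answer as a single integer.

Answer: 60

Derivation:
step 1: append 17 -> window=[17] (not full yet)
step 2: append 18 -> window=[17, 18] (not full yet)
step 3: append 17 -> window=[17, 18, 17] (not full yet)
step 4: append 70 -> window=[17, 18, 17, 70] (not full yet)
step 5: append 20 -> window=[17, 18, 17, 70, 20] -> max=70
step 6: append 60 -> window=[18, 17, 70, 20, 60] -> max=70
step 7: append 59 -> window=[17, 70, 20, 60, 59] -> max=70
step 8: append 24 -> window=[70, 20, 60, 59, 24] -> max=70
step 9: append 2 -> window=[20, 60, 59, 24, 2] -> max=60
Window #5 max = 60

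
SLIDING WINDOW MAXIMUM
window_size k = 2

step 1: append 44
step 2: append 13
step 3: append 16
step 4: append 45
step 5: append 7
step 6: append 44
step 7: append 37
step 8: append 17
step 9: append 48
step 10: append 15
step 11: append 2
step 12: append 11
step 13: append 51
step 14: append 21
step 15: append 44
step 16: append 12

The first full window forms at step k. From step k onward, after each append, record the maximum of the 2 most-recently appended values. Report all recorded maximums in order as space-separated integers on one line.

step 1: append 44 -> window=[44] (not full yet)
step 2: append 13 -> window=[44, 13] -> max=44
step 3: append 16 -> window=[13, 16] -> max=16
step 4: append 45 -> window=[16, 45] -> max=45
step 5: append 7 -> window=[45, 7] -> max=45
step 6: append 44 -> window=[7, 44] -> max=44
step 7: append 37 -> window=[44, 37] -> max=44
step 8: append 17 -> window=[37, 17] -> max=37
step 9: append 48 -> window=[17, 48] -> max=48
step 10: append 15 -> window=[48, 15] -> max=48
step 11: append 2 -> window=[15, 2] -> max=15
step 12: append 11 -> window=[2, 11] -> max=11
step 13: append 51 -> window=[11, 51] -> max=51
step 14: append 21 -> window=[51, 21] -> max=51
step 15: append 44 -> window=[21, 44] -> max=44
step 16: append 12 -> window=[44, 12] -> max=44

Answer: 44 16 45 45 44 44 37 48 48 15 11 51 51 44 44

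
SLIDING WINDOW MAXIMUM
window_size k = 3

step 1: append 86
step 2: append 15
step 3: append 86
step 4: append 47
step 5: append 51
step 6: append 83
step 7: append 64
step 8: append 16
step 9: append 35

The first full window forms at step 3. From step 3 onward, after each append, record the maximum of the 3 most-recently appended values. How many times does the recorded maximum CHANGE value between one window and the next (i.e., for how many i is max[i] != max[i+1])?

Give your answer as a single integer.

step 1: append 86 -> window=[86] (not full yet)
step 2: append 15 -> window=[86, 15] (not full yet)
step 3: append 86 -> window=[86, 15, 86] -> max=86
step 4: append 47 -> window=[15, 86, 47] -> max=86
step 5: append 51 -> window=[86, 47, 51] -> max=86
step 6: append 83 -> window=[47, 51, 83] -> max=83
step 7: append 64 -> window=[51, 83, 64] -> max=83
step 8: append 16 -> window=[83, 64, 16] -> max=83
step 9: append 35 -> window=[64, 16, 35] -> max=64
Recorded maximums: 86 86 86 83 83 83 64
Changes between consecutive maximums: 2

Answer: 2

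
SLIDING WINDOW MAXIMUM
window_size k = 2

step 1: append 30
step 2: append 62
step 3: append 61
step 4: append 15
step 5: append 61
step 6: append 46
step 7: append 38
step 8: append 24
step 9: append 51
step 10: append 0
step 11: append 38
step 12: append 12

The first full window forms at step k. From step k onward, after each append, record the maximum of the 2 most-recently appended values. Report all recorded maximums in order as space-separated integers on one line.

step 1: append 30 -> window=[30] (not full yet)
step 2: append 62 -> window=[30, 62] -> max=62
step 3: append 61 -> window=[62, 61] -> max=62
step 4: append 15 -> window=[61, 15] -> max=61
step 5: append 61 -> window=[15, 61] -> max=61
step 6: append 46 -> window=[61, 46] -> max=61
step 7: append 38 -> window=[46, 38] -> max=46
step 8: append 24 -> window=[38, 24] -> max=38
step 9: append 51 -> window=[24, 51] -> max=51
step 10: append 0 -> window=[51, 0] -> max=51
step 11: append 38 -> window=[0, 38] -> max=38
step 12: append 12 -> window=[38, 12] -> max=38

Answer: 62 62 61 61 61 46 38 51 51 38 38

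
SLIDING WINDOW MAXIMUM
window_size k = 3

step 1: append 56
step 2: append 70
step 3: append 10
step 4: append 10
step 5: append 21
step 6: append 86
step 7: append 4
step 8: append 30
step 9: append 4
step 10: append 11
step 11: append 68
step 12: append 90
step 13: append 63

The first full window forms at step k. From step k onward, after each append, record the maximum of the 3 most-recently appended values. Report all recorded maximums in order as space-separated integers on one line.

Answer: 70 70 21 86 86 86 30 30 68 90 90

Derivation:
step 1: append 56 -> window=[56] (not full yet)
step 2: append 70 -> window=[56, 70] (not full yet)
step 3: append 10 -> window=[56, 70, 10] -> max=70
step 4: append 10 -> window=[70, 10, 10] -> max=70
step 5: append 21 -> window=[10, 10, 21] -> max=21
step 6: append 86 -> window=[10, 21, 86] -> max=86
step 7: append 4 -> window=[21, 86, 4] -> max=86
step 8: append 30 -> window=[86, 4, 30] -> max=86
step 9: append 4 -> window=[4, 30, 4] -> max=30
step 10: append 11 -> window=[30, 4, 11] -> max=30
step 11: append 68 -> window=[4, 11, 68] -> max=68
step 12: append 90 -> window=[11, 68, 90] -> max=90
step 13: append 63 -> window=[68, 90, 63] -> max=90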